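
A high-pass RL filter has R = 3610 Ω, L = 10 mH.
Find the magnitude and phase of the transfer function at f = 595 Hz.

Step 1 — Angular frequency: ω = 2π·595 = 3738 rad/s.
Step 2 — Transfer function: H(jω) = jωL/(R + jωL).
Step 3 — Numerator jωL = j·37.38; denominator R + jωL = 3610 + j37.38.
Step 4 — H = 0.0001072 + j0.01035.
Step 5 — Magnitude: |H| = 0.01036 (-39.7 dB); phase: φ = 89.4°.

|H| = 0.01036 (-39.7 dB), φ = 89.4°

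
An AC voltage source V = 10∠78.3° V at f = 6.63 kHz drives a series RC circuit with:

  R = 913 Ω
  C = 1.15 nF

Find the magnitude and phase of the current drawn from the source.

Step 1 — Angular frequency: ω = 2π·f = 2π·6630 = 4.166e+04 rad/s.
Step 2 — Component impedances:
  R: Z = R = 913 Ω
  C: Z = 1/(jωC) = -j/(ω·C) = 0 - j2.087e+04 Ω
Step 3 — Series combination: Z_total = R + C = 913 - j2.087e+04 Ω = 2.089e+04∠-87.5° Ω.
Step 4 — Source phasor: V = 10∠78.3° V = 2.028 + j9.792 V.
Step 5 — Ohm's law: I = V / Z_total = (2.028 + j9.792) / (913 - j2.087e+04) = -0.000464 + j0.0001174 A.
Step 6 — Convert to polar: |I| = 0.0004786 A, ∠I = 165.8°.

I = 0.0004786∠165.8° A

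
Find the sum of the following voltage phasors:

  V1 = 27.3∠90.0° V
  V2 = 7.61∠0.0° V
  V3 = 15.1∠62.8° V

Step 1 — Convert each phasor to rectangular form:
  V1 = 27.3·(cos(90.0°) + j·sin(90.0°)) = 0 + j27.3 V
  V2 = 7.61·(cos(0.0°) + j·sin(0.0°)) = 7.61 V
  V3 = 15.1·(cos(62.8°) + j·sin(62.8°)) = 6.902 + j13.43 V
Step 2 — Sum components: V_total = 14.51 + j40.73 V.
Step 3 — Convert to polar: |V_total| = 43.24 V, ∠V_total = 70.4°.

V_total = 43.24∠70.4° V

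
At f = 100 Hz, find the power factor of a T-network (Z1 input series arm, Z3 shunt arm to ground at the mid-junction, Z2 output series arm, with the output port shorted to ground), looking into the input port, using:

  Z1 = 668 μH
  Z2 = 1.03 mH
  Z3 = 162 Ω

Step 1 — Angular frequency: ω = 2π·f = 2π·100 = 628.3 rad/s.
Step 2 — Component impedances:
  Z1: Z = jωL = j·628.3·0.000668 = 0 + j0.4197 Ω
  Z2: Z = jωL = j·628.3·0.00103 = 0 + j0.6472 Ω
  Z3: Z = R = 162 Ω
Step 3 — With the output port shorted to ground, the output series arm Z2 runs from the junction to ground; the shunt arm Z3 also runs from the junction to ground. They appear in parallel: Z3 || Z2 = 0.002585 + j0.6472 Ω.
Step 4 — Series with input arm Z1: Z_in = Z1 + (Z3 || Z2) = 0.002585 + j1.067 Ω = 1.067∠89.9° Ω.
Step 5 — Power factor: PF = cos(φ) = Re(Z)/|Z| = 0.002585/1.067 = 0.002423.
Step 6 — Type: Im(Z) = 1.067 ⇒ lagging (phase φ = 89.9°).

PF = 0.002423 (lagging, φ = 89.9°)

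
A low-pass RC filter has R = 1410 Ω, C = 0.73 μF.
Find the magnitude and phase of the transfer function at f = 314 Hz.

Step 1 — Angular frequency: ω = 2π·314 = 1973 rad/s.
Step 2 — Transfer function: H(jω) = 1/(1 + jωRC).
Step 3 — Denominator: 1 + jωRC = 1 + j·1973·1410·7.3e-07 = 1 + j2.031.
Step 4 — H = 0.1952 - j0.3963.
Step 5 — Magnitude: |H| = 0.4418 (-7.1 dB); phase: φ = -63.8°.

|H| = 0.4418 (-7.1 dB), φ = -63.8°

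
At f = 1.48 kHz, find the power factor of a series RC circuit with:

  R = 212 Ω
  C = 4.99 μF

Step 1 — Angular frequency: ω = 2π·f = 2π·1480 = 9299 rad/s.
Step 2 — Component impedances:
  R: Z = R = 212 Ω
  C: Z = 1/(jωC) = -j/(ω·C) = 0 - j21.55 Ω
Step 3 — Series combination: Z_total = R + C = 212 - j21.55 Ω = 213.1∠-5.8° Ω.
Step 4 — Power factor: PF = cos(φ) = Re(Z)/|Z| = 212/213.09 = 0.9949.
Step 5 — Type: Im(Z) = -21.55 ⇒ leading (phase φ = -5.8°).

PF = 0.9949 (leading, φ = -5.8°)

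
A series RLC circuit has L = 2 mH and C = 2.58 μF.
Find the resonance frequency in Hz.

Step 1 — Resonance condition Im(Z)=0 gives ω₀ = 1/√(LC).
Step 2 — ω₀ = 1/√(0.002·2.58e-06) = 1.392e+04 rad/s.
Step 3 — f₀ = ω₀/(2π) = 2216 Hz.

f₀ = 2216 Hz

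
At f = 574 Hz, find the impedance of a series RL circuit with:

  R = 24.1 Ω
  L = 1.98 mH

Step 1 — Angular frequency: ω = 2π·f = 2π·574 = 3607 rad/s.
Step 2 — Component impedances:
  R: Z = R = 24.1 Ω
  L: Z = jωL = j·3607·0.00198 = 0 + j7.141 Ω
Step 3 — Series combination: Z_total = R + L = 24.1 + j7.141 Ω = 25.14∠16.5° Ω.

Z = 24.1 + j7.141 Ω = 25.14∠16.5° Ω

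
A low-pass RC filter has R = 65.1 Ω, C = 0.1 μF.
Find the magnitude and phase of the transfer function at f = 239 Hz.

Step 1 — Angular frequency: ω = 2π·239 = 1502 rad/s.
Step 2 — Transfer function: H(jω) = 1/(1 + jωRC).
Step 3 — Denominator: 1 + jωRC = 1 + j·1502·65.1·1e-07 = 1 + j0.009776.
Step 4 — H = 0.9999 - j0.009775.
Step 5 — Magnitude: |H| = 1 (-0.0 dB); phase: φ = -0.6°.

|H| = 1 (-0.0 dB), φ = -0.6°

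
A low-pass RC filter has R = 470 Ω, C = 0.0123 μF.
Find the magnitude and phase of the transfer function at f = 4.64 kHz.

Step 1 — Angular frequency: ω = 2π·4640 = 2.915e+04 rad/s.
Step 2 — Transfer function: H(jω) = 1/(1 + jωRC).
Step 3 — Denominator: 1 + jωRC = 1 + j·2.915e+04·470·1.23e-08 = 1 + j0.1685.
Step 4 — H = 0.9724 - j0.1639.
Step 5 — Magnitude: |H| = 0.9861 (-0.1 dB); phase: φ = -9.6°.

|H| = 0.9861 (-0.1 dB), φ = -9.6°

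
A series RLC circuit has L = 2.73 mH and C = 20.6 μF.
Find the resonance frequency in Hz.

Step 1 — Resonance condition Im(Z)=0 gives ω₀ = 1/√(LC).
Step 2 — ω₀ = 1/√(0.00273·2.06e-05) = 4217 rad/s.
Step 3 — f₀ = ω₀/(2π) = 671.1 Hz.

f₀ = 671.1 Hz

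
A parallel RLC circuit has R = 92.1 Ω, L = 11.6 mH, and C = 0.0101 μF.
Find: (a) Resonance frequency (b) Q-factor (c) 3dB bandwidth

Step 1 — Resonance: ω₀ = 1/√(LC) = 1/√(0.0116·1.01e-08) = 9.239e+04 rad/s.
Step 2 — f₀ = ω₀/(2π) = 1.47e+04 Hz.
Step 3 — Parallel Q: Q = R/(ω₀L) = 92.1/(9.239e+04·0.0116) = 0.08594.
Step 4 — Bandwidth: Δω = ω₀/Q = 1.075e+06 rad/s; BW = Δω/(2π) = 1.711e+05 Hz.

(a) f₀ = 1.47e+04 Hz  (b) Q = 0.08594  (c) BW = 1.711e+05 Hz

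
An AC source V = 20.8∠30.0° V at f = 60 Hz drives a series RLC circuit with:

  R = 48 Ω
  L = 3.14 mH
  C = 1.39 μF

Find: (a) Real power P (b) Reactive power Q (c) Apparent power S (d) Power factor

Step 1 — Angular frequency: ω = 2π·f = 2π·60 = 377 rad/s.
Step 2 — Component impedances:
  R: Z = R = 48 Ω
  L: Z = jωL = j·377·0.00314 = 0 + j1.184 Ω
  C: Z = 1/(jωC) = -j/(ω·C) = 0 - j1908 Ω
Step 3 — Series combination: Z_total = R + L + C = 48 - j1907 Ω = 1908∠-88.6° Ω.
Step 4 — Source phasor: V = 20.8∠30.0° V = 18.01 + j10.4 V.
Step 5 — Current: I = V / Z = -0.005212 + j0.009576 A = 0.0109∠118.6° A.
Step 6 — Complex power: S = V·I* = 0.005706 - j0.2267 VA.
Step 7 — Real power: P = Re(S) = 0.005706 W.
Step 8 — Reactive power: Q = Im(S) = -0.2267 VAR.
Step 9 — Apparent power: |S| = 0.2268 VA.
Step 10 — Power factor: PF = P/|S| = 0.02516 (leading).

(a) P = 0.005706 W  (b) Q = -0.2267 VAR  (c) S = 0.2268 VA  (d) PF = 0.02516 (leading)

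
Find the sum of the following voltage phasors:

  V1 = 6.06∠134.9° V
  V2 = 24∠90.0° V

Step 1 — Convert each phasor to rectangular form:
  V1 = 6.06·(cos(134.9°) + j·sin(134.9°)) = -4.278 + j4.293 V
  V2 = 24·(cos(90.0°) + j·sin(90.0°)) = 0 + j24 V
Step 2 — Sum components: V_total = -4.278 + j28.29 V.
Step 3 — Convert to polar: |V_total| = 28.61 V, ∠V_total = 98.6°.

V_total = 28.61∠98.6° V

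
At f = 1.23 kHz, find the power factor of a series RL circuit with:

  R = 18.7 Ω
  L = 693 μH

Step 1 — Angular frequency: ω = 2π·f = 2π·1230 = 7728 rad/s.
Step 2 — Component impedances:
  R: Z = R = 18.7 Ω
  L: Z = jωL = j·7728·0.000693 = 0 + j5.356 Ω
Step 3 — Series combination: Z_total = R + L = 18.7 + j5.356 Ω = 19.45∠16.0° Ω.
Step 4 — Power factor: PF = cos(φ) = Re(Z)/|Z| = 18.7/19.452 = 0.9613.
Step 5 — Type: Im(Z) = 5.356 ⇒ lagging (phase φ = 16.0°).

PF = 0.9613 (lagging, φ = 16.0°)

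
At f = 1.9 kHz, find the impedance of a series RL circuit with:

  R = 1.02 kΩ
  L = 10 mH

Step 1 — Angular frequency: ω = 2π·f = 2π·1900 = 1.194e+04 rad/s.
Step 2 — Component impedances:
  R: Z = R = 1020 Ω
  L: Z = jωL = j·1.194e+04·0.01 = 0 + j119.4 Ω
Step 3 — Series combination: Z_total = R + L = 1020 + j119.4 Ω = 1027∠6.7° Ω.

Z = 1020 + j119.4 Ω = 1027∠6.7° Ω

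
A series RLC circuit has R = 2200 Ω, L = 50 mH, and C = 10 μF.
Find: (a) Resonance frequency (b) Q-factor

Step 1 — Resonance condition Im(Z)=0 gives ω₀ = 1/√(LC).
Step 2 — ω₀ = 1/√(0.05·1e-05) = 1414 rad/s.
Step 3 — f₀ = ω₀/(2π) = 225.1 Hz.
Step 4 — Series Q: Q = ω₀L/R = 1414·0.05/2200 = 0.03214.

(a) f₀ = 225.1 Hz  (b) Q = 0.03214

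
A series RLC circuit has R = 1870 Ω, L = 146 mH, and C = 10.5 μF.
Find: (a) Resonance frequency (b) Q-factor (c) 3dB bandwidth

Step 1 — Resonance: ω₀ = 1/√(LC) = 1/√(0.146·1.05e-05) = 807.7 rad/s.
Step 2 — f₀ = ω₀/(2π) = 128.5 Hz.
Step 3 — Series Q: Q = ω₀L/R = 807.7·0.146/1870 = 0.06306.
Step 4 — Bandwidth: Δω = ω₀/Q = 1.281e+04 rad/s; BW = Δω/(2π) = 2038 Hz.

(a) f₀ = 128.5 Hz  (b) Q = 0.06306  (c) BW = 2038 Hz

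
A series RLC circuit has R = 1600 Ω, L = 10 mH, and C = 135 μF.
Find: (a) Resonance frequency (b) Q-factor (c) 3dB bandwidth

Step 1 — Resonance: ω₀ = 1/√(LC) = 1/√(0.01·0.000135) = 860.7 rad/s.
Step 2 — f₀ = ω₀/(2π) = 137 Hz.
Step 3 — Series Q: Q = ω₀L/R = 860.7·0.01/1600 = 0.005379.
Step 4 — Bandwidth: Δω = ω₀/Q = 1.6e+05 rad/s; BW = Δω/(2π) = 2.546e+04 Hz.

(a) f₀ = 137 Hz  (b) Q = 0.005379  (c) BW = 2.546e+04 Hz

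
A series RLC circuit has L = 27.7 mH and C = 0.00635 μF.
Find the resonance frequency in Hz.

Step 1 — Resonance condition Im(Z)=0 gives ω₀ = 1/√(LC).
Step 2 — ω₀ = 1/√(0.0277·6.35e-09) = 7.54e+04 rad/s.
Step 3 — f₀ = ω₀/(2π) = 1.2e+04 Hz.

f₀ = 1.2e+04 Hz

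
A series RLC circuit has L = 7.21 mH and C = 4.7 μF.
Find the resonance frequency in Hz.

Step 1 — Resonance condition Im(Z)=0 gives ω₀ = 1/√(LC).
Step 2 — ω₀ = 1/√(0.00721·4.7e-06) = 5432 rad/s.
Step 3 — f₀ = ω₀/(2π) = 864.6 Hz.

f₀ = 864.6 Hz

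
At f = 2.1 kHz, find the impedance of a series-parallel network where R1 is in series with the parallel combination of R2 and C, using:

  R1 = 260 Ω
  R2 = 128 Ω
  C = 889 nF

Step 1 — Angular frequency: ω = 2π·f = 2π·2100 = 1.319e+04 rad/s.
Step 2 — Component impedances:
  R1: Z = R = 260 Ω
  R2: Z = R = 128 Ω
  C: Z = 1/(jωC) = -j/(ω·C) = 0 - j85.25 Ω
Step 3 — Parallel branch: R2 || C = 1/(1/R2 + 1/C) = 39.33 - j59.05 Ω.
Step 4 — Series with R1: Z_total = R1 + (R2 || C) = 299.3 - j59.05 Ω = 305.1∠-11.2° Ω.

Z = 299.3 - j59.05 Ω = 305.1∠-11.2° Ω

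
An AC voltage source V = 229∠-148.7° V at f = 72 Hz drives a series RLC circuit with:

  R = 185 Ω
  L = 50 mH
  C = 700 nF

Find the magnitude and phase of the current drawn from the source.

Step 1 — Angular frequency: ω = 2π·f = 2π·72 = 452.4 rad/s.
Step 2 — Component impedances:
  R: Z = R = 185 Ω
  L: Z = jωL = j·452.4·0.05 = 0 + j22.62 Ω
  C: Z = 1/(jωC) = -j/(ω·C) = 0 - j3158 Ω
Step 3 — Series combination: Z_total = R + L + C = 185 - j3135 Ω = 3141∠-86.6° Ω.
Step 4 — Source phasor: V = 229∠-148.7° V = -195.7 - j119 V.
Step 5 — Ohm's law: I = V / Z_total = (-195.7 - j119) / (185 - j3135) = 0.03414 - j0.06443 A.
Step 6 — Convert to polar: |I| = 0.07291 A, ∠I = -62.1°.

I = 0.07291∠-62.1° A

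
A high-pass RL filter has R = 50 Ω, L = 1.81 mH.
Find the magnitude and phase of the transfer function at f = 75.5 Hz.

Step 1 — Angular frequency: ω = 2π·75.5 = 474.4 rad/s.
Step 2 — Transfer function: H(jω) = jωL/(R + jωL).
Step 3 — Numerator jωL = j·0.8586; denominator R + jωL = 50 + j0.8586.
Step 4 — H = 0.0002948 + j0.01717.
Step 5 — Magnitude: |H| = 0.01717 (-35.3 dB); phase: φ = 89.0°.

|H| = 0.01717 (-35.3 dB), φ = 89.0°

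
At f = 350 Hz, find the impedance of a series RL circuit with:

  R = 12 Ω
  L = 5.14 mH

Step 1 — Angular frequency: ω = 2π·f = 2π·350 = 2199 rad/s.
Step 2 — Component impedances:
  R: Z = R = 12 Ω
  L: Z = jωL = j·2199·0.00514 = 0 + j11.3 Ω
Step 3 — Series combination: Z_total = R + L = 12 + j11.3 Ω = 16.49∠43.3° Ω.

Z = 12 + j11.3 Ω = 16.49∠43.3° Ω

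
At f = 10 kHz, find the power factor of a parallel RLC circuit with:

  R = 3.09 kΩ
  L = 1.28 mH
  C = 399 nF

Step 1 — Angular frequency: ω = 2π·f = 2π·1e+04 = 6.283e+04 rad/s.
Step 2 — Component impedances:
  R: Z = R = 3090 Ω
  L: Z = jωL = j·6.283e+04·0.00128 = 0 + j80.42 Ω
  C: Z = 1/(jωC) = -j/(ω·C) = 0 - j39.89 Ω
Step 3 — Parallel combination: 1/Z_total = 1/R + 1/L + 1/C; Z_total = 2.026 - j79.09 Ω = 79.11∠-88.5° Ω.
Step 4 — Power factor: PF = cos(φ) = Re(Z)/|Z| = 2.0255/79.113 = 0.0256.
Step 5 — Type: Im(Z) = -79.09 ⇒ leading (phase φ = -88.5°).

PF = 0.0256 (leading, φ = -88.5°)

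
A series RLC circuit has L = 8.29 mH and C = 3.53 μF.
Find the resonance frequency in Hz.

Step 1 — Resonance condition Im(Z)=0 gives ω₀ = 1/√(LC).
Step 2 — ω₀ = 1/√(0.00829·3.53e-06) = 5846 rad/s.
Step 3 — f₀ = ω₀/(2π) = 930.4 Hz.

f₀ = 930.4 Hz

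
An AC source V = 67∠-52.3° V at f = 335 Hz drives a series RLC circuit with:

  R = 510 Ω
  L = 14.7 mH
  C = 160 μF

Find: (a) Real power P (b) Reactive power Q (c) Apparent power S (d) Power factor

Step 1 — Angular frequency: ω = 2π·f = 2π·335 = 2105 rad/s.
Step 2 — Component impedances:
  R: Z = R = 510 Ω
  L: Z = jωL = j·2105·0.0147 = 0 + j30.94 Ω
  C: Z = 1/(jωC) = -j/(ω·C) = 0 - j2.969 Ω
Step 3 — Series combination: Z_total = R + L + C = 510 + j27.97 Ω = 510.8∠3.1° Ω.
Step 4 — Source phasor: V = 67∠-52.3° V = 40.97 - j53.01 V.
Step 5 — Current: I = V / Z = 0.07441 - j0.108 A = 0.1312∠-55.4° A.
Step 6 — Complex power: S = V·I* = 8.776 + j0.4813 VA.
Step 7 — Real power: P = Re(S) = 8.776 W.
Step 8 — Reactive power: Q = Im(S) = 0.4813 VAR.
Step 9 — Apparent power: |S| = 8.789 VA.
Step 10 — Power factor: PF = P/|S| = 0.9985 (lagging).

(a) P = 8.776 W  (b) Q = 0.4813 VAR  (c) S = 8.789 VA  (d) PF = 0.9985 (lagging)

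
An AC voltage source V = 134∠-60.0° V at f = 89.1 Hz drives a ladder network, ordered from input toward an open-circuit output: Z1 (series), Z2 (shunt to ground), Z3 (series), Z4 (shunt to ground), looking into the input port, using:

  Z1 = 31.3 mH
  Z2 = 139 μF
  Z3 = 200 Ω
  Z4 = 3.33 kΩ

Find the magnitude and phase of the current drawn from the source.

Step 1 — Angular frequency: ω = 2π·f = 2π·89.1 = 559.8 rad/s.
Step 2 — Component impedances:
  Z1: Z = jωL = j·559.8·0.0313 = 0 + j17.52 Ω
  Z2: Z = 1/(jωC) = -j/(ω·C) = 0 - j12.85 Ω
  Z3: Z = R = 200 Ω
  Z4: Z = R = 3330 Ω
Step 3 — Ladder network (open output): work backward from the far end, alternating series and parallel combinations. Z_in = 0.04678 + j4.672 Ω = 4.672∠89.4° Ω.
Step 4 — Source phasor: V = 134∠-60.0° V = 67 - j116 V.
Step 5 — Ohm's law: I = V / Z_total = (67 - j116) / (0.04678 + j4.672) = -24.69 - j14.59 A.
Step 6 — Convert to polar: |I| = 28.68 A, ∠I = -149.4°.

I = 28.68∠-149.4° A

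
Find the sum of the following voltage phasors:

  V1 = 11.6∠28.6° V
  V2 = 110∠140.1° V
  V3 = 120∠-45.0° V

Step 1 — Convert each phasor to rectangular form:
  V1 = 11.6·(cos(28.6°) + j·sin(28.6°)) = 10.18 + j5.553 V
  V2 = 110·(cos(140.1°) + j·sin(140.1°)) = -84.39 + j70.56 V
  V3 = 120·(cos(-45.0°) + j·sin(-45.0°)) = 84.85 - j84.85 V
Step 2 — Sum components: V_total = 10.65 - j8.741 V.
Step 3 — Convert to polar: |V_total| = 13.78 V, ∠V_total = -39.4°.

V_total = 13.78∠-39.4° V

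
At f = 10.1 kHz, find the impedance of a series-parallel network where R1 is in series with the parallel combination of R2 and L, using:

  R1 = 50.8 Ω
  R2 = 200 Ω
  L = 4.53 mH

Step 1 — Angular frequency: ω = 2π·f = 2π·1.01e+04 = 6.346e+04 rad/s.
Step 2 — Component impedances:
  R1: Z = R = 50.8 Ω
  R2: Z = R = 200 Ω
  L: Z = jωL = j·6.346e+04·0.00453 = 0 + j287.5 Ω
Step 3 — Parallel branch: R2 || L = 1/(1/R2 + 1/L) = 134.8 + j93.76 Ω.
Step 4 — Series with R1: Z_total = R1 + (R2 || L) = 185.6 + j93.76 Ω = 207.9∠26.8° Ω.

Z = 185.6 + j93.76 Ω = 207.9∠26.8° Ω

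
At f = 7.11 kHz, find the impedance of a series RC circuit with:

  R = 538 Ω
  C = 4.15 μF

Step 1 — Angular frequency: ω = 2π·f = 2π·7110 = 4.467e+04 rad/s.
Step 2 — Component impedances:
  R: Z = R = 538 Ω
  C: Z = 1/(jωC) = -j/(ω·C) = 0 - j5.394 Ω
Step 3 — Series combination: Z_total = R + C = 538 - j5.394 Ω = 538∠-0.6° Ω.

Z = 538 - j5.394 Ω = 538∠-0.6° Ω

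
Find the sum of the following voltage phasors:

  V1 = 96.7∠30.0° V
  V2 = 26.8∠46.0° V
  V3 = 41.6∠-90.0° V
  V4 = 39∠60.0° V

Step 1 — Convert each phasor to rectangular form:
  V1 = 96.7·(cos(30.0°) + j·sin(30.0°)) = 83.74 + j48.35 V
  V2 = 26.8·(cos(46.0°) + j·sin(46.0°)) = 18.62 + j19.28 V
  V3 = 41.6·(cos(-90.0°) + j·sin(-90.0°)) = 0 - j41.6 V
  V4 = 39·(cos(60.0°) + j·sin(60.0°)) = 19.5 + j33.77 V
Step 2 — Sum components: V_total = 121.9 + j59.8 V.
Step 3 — Convert to polar: |V_total| = 135.7 V, ∠V_total = 26.1°.

V_total = 135.7∠26.1° V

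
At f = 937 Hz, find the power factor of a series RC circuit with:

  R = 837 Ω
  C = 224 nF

Step 1 — Angular frequency: ω = 2π·f = 2π·937 = 5887 rad/s.
Step 2 — Component impedances:
  R: Z = R = 837 Ω
  C: Z = 1/(jωC) = -j/(ω·C) = 0 - j758.3 Ω
Step 3 — Series combination: Z_total = R + C = 837 - j758.3 Ω = 1129∠-42.2° Ω.
Step 4 — Power factor: PF = cos(φ) = Re(Z)/|Z| = 837/1129.4 = 0.7411.
Step 5 — Type: Im(Z) = -758.3 ⇒ leading (phase φ = -42.2°).

PF = 0.7411 (leading, φ = -42.2°)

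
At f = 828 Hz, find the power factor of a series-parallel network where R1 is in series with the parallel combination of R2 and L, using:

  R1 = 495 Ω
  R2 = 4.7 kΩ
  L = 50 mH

Step 1 — Angular frequency: ω = 2π·f = 2π·828 = 5202 rad/s.
Step 2 — Component impedances:
  R1: Z = R = 495 Ω
  R2: Z = R = 4700 Ω
  L: Z = jωL = j·5202·0.05 = 0 + j260.1 Ω
Step 3 — Parallel branch: R2 || L = 1/(1/R2 + 1/L) = 14.35 + j259.3 Ω.
Step 4 — Series with R1: Z_total = R1 + (R2 || L) = 509.4 + j259.3 Ω = 571.6∠27.0° Ω.
Step 5 — Power factor: PF = cos(φ) = Re(Z)/|Z| = 509.35/571.57 = 0.8911.
Step 6 — Type: Im(Z) = 259.3 ⇒ lagging (phase φ = 27.0°).

PF = 0.8911 (lagging, φ = 27.0°)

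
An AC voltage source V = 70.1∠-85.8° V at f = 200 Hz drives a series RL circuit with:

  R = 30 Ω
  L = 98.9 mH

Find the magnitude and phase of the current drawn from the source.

Step 1 — Angular frequency: ω = 2π·f = 2π·200 = 1257 rad/s.
Step 2 — Component impedances:
  R: Z = R = 30 Ω
  L: Z = jωL = j·1257·0.0989 = 0 + j124.3 Ω
Step 3 — Series combination: Z_total = R + L = 30 + j124.3 Ω = 127.9∠76.4° Ω.
Step 4 — Source phasor: V = 70.1∠-85.8° V = 5.134 - j69.91 V.
Step 5 — Ohm's law: I = V / Z_total = (5.134 - j69.91) / (30 + j124.3) = -0.5221 - j0.1673 A.
Step 6 — Convert to polar: |I| = 0.5483 A, ∠I = -162.2°.

I = 0.5483∠-162.2° A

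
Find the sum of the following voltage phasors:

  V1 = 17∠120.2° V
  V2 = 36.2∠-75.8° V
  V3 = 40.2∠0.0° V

Step 1 — Convert each phasor to rectangular form:
  V1 = 17·(cos(120.2°) + j·sin(120.2°)) = -8.551 + j14.69 V
  V2 = 36.2·(cos(-75.8°) + j·sin(-75.8°)) = 8.88 - j35.09 V
  V3 = 40.2·(cos(0.0°) + j·sin(0.0°)) = 40.2 V
Step 2 — Sum components: V_total = 40.53 - j20.4 V.
Step 3 — Convert to polar: |V_total| = 45.37 V, ∠V_total = -26.7°.

V_total = 45.37∠-26.7° V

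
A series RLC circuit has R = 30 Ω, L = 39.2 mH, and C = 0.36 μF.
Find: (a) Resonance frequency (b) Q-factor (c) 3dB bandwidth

Step 1 — Resonance: ω₀ = 1/√(LC) = 1/√(0.0392·3.6e-07) = 8418 rad/s.
Step 2 — f₀ = ω₀/(2π) = 1340 Hz.
Step 3 — Series Q: Q = ω₀L/R = 8418·0.0392/30 = 11.
Step 4 — Bandwidth: Δω = ω₀/Q = 765.3 rad/s; BW = Δω/(2π) = 121.8 Hz.

(a) f₀ = 1340 Hz  (b) Q = 11  (c) BW = 121.8 Hz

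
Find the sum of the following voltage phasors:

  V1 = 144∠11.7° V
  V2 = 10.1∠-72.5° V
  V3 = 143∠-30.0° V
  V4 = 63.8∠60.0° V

Step 1 — Convert each phasor to rectangular form:
  V1 = 144·(cos(11.7°) + j·sin(11.7°)) = 141 + j29.2 V
  V2 = 10.1·(cos(-72.5°) + j·sin(-72.5°)) = 3.037 - j9.633 V
  V3 = 143·(cos(-30.0°) + j·sin(-30.0°)) = 123.8 - j71.5 V
  V4 = 63.8·(cos(60.0°) + j·sin(60.0°)) = 31.9 + j55.25 V
Step 2 — Sum components: V_total = 299.8 + j3.321 V.
Step 3 — Convert to polar: |V_total| = 299.8 V, ∠V_total = 0.6°.

V_total = 299.8∠0.6° V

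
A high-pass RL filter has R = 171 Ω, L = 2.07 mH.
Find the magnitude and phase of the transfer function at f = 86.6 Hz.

Step 1 — Angular frequency: ω = 2π·86.6 = 544.1 rad/s.
Step 2 — Transfer function: H(jω) = jωL/(R + jωL).
Step 3 — Numerator jωL = j·1.126; denominator R + jωL = 171 + j1.126.
Step 4 — H = 4.338e-05 + j0.006586.
Step 5 — Magnitude: |H| = 0.006587 (-43.6 dB); phase: φ = 89.6°.

|H| = 0.006587 (-43.6 dB), φ = 89.6°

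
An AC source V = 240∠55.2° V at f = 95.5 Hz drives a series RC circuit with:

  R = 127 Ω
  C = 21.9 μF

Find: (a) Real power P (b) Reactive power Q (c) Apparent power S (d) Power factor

Step 1 — Angular frequency: ω = 2π·f = 2π·95.5 = 600 rad/s.
Step 2 — Component impedances:
  R: Z = R = 127 Ω
  C: Z = 1/(jωC) = -j/(ω·C) = 0 - j76.1 Ω
Step 3 — Series combination: Z_total = R + C = 127 - j76.1 Ω = 148.1∠-30.9° Ω.
Step 4 — Source phasor: V = 240∠55.2° V = 137 + j197.1 V.
Step 5 — Current: I = V / Z = 0.1094 + j1.617 A = 1.621∠86.1° A.
Step 6 — Complex power: S = V·I* = 333.7 - j200 VA.
Step 7 — Real power: P = Re(S) = 333.7 W.
Step 8 — Reactive power: Q = Im(S) = -200 VAR.
Step 9 — Apparent power: |S| = 389 VA.
Step 10 — Power factor: PF = P/|S| = 0.8578 (leading).

(a) P = 333.7 W  (b) Q = -200 VAR  (c) S = 389 VA  (d) PF = 0.8578 (leading)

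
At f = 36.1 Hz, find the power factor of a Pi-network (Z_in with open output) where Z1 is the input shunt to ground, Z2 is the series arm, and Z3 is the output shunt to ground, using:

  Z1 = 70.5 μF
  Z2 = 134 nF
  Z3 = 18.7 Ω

Step 1 — Angular frequency: ω = 2π·f = 2π·36.1 = 226.8 rad/s.
Step 2 — Component impedances:
  Z1: Z = 1/(jωC) = -j/(ω·C) = 0 - j62.54 Ω
  Z2: Z = 1/(jωC) = -j/(ω·C) = 0 - j3.29e+04 Ω
  Z3: Z = R = 18.7 Ω
Step 3 — With open output, the series arm Z2 and the output shunt Z3 appear in series to ground: Z2 + Z3 = 18.7 - j3.29e+04 Ω.
Step 4 — Parallel with input shunt Z1: Z_in = Z1 || (Z2 + Z3) = 6.73e-05 - j62.42 Ω = 62.42∠-90.0° Ω.
Step 5 — Power factor: PF = cos(φ) = Re(Z)/|Z| = 6.73e-05/62.42 = 1.078e-06.
Step 6 — Type: Im(Z) = -62.42 ⇒ leading (phase φ = -90.0°).

PF = 1.078e-06 (leading, φ = -90.0°)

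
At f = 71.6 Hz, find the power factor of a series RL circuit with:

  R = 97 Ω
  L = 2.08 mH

Step 1 — Angular frequency: ω = 2π·f = 2π·71.6 = 449.9 rad/s.
Step 2 — Component impedances:
  R: Z = R = 97 Ω
  L: Z = jωL = j·449.9·0.00208 = 0 + j0.9357 Ω
Step 3 — Series combination: Z_total = R + L = 97 + j0.9357 Ω = 97∠0.6° Ω.
Step 4 — Power factor: PF = cos(φ) = Re(Z)/|Z| = 97/97 = 1.
Step 5 — Type: Im(Z) = 0.9357 ⇒ lagging (phase φ = 0.6°).

PF = 1 (lagging, φ = 0.6°)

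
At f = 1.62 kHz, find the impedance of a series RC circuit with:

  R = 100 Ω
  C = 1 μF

Step 1 — Angular frequency: ω = 2π·f = 2π·1620 = 1.018e+04 rad/s.
Step 2 — Component impedances:
  R: Z = R = 100 Ω
  C: Z = 1/(jωC) = -j/(ω·C) = 0 - j98.24 Ω
Step 3 — Series combination: Z_total = R + C = 100 - j98.24 Ω = 140.2∠-44.5° Ω.

Z = 100 - j98.24 Ω = 140.2∠-44.5° Ω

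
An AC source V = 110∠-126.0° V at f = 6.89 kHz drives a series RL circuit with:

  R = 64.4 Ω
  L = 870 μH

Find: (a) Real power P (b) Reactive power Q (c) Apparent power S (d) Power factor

Step 1 — Angular frequency: ω = 2π·f = 2π·6890 = 4.329e+04 rad/s.
Step 2 — Component impedances:
  R: Z = R = 64.4 Ω
  L: Z = jωL = j·4.329e+04·0.00087 = 0 + j37.66 Ω
Step 3 — Series combination: Z_total = R + L = 64.4 + j37.66 Ω = 74.6∠30.3° Ω.
Step 4 — Source phasor: V = 110∠-126.0° V = -64.66 - j88.99 V.
Step 5 — Current: I = V / Z = -1.35 - j0.5922 A = 1.474∠-156.3° A.
Step 6 — Complex power: S = V·I* = 140 + j81.88 VA.
Step 7 — Real power: P = Re(S) = 140 W.
Step 8 — Reactive power: Q = Im(S) = 81.88 VAR.
Step 9 — Apparent power: |S| = 162.2 VA.
Step 10 — Power factor: PF = P/|S| = 0.8632 (lagging).

(a) P = 140 W  (b) Q = 81.88 VAR  (c) S = 162.2 VA  (d) PF = 0.8632 (lagging)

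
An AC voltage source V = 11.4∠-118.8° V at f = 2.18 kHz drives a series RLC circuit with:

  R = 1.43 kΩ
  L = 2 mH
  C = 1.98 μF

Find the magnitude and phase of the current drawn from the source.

Step 1 — Angular frequency: ω = 2π·f = 2π·2180 = 1.37e+04 rad/s.
Step 2 — Component impedances:
  R: Z = R = 1430 Ω
  L: Z = jωL = j·1.37e+04·0.002 = 0 + j27.39 Ω
  C: Z = 1/(jωC) = -j/(ω·C) = 0 - j36.87 Ω
Step 3 — Series combination: Z_total = R + L + C = 1430 - j9.477 Ω = 1430∠-0.4° Ω.
Step 4 — Source phasor: V = 11.4∠-118.8° V = -5.492 - j9.99 V.
Step 5 — Ohm's law: I = V / Z_total = (-5.492 - j9.99) / (1430 - j9.477) = -0.003794 - j0.007011 A.
Step 6 — Convert to polar: |I| = 0.007972 A, ∠I = -118.4°.

I = 0.007972∠-118.4° A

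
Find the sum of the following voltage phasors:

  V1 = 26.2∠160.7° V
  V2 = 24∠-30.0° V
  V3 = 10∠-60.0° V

Step 1 — Convert each phasor to rectangular form:
  V1 = 26.2·(cos(160.7°) + j·sin(160.7°)) = -24.73 + j8.659 V
  V2 = 24·(cos(-30.0°) + j·sin(-30.0°)) = 20.78 - j12 V
  V3 = 10·(cos(-60.0°) + j·sin(-60.0°)) = 5 - j8.66 V
Step 2 — Sum components: V_total = 1.057 - j12 V.
Step 3 — Convert to polar: |V_total| = 12.05 V, ∠V_total = -85.0°.

V_total = 12.05∠-85.0° V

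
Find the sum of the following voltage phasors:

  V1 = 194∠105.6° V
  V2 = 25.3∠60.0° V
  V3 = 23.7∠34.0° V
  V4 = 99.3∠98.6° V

Step 1 — Convert each phasor to rectangular form:
  V1 = 194·(cos(105.6°) + j·sin(105.6°)) = -52.17 + j186.9 V
  V2 = 25.3·(cos(60.0°) + j·sin(60.0°)) = 12.65 + j21.91 V
  V3 = 23.7·(cos(34.0°) + j·sin(34.0°)) = 19.65 + j13.25 V
  V4 = 99.3·(cos(98.6°) + j·sin(98.6°)) = -14.85 + j98.18 V
Step 2 — Sum components: V_total = -34.72 + j320.2 V.
Step 3 — Convert to polar: |V_total| = 322.1 V, ∠V_total = 96.2°.

V_total = 322.1∠96.2° V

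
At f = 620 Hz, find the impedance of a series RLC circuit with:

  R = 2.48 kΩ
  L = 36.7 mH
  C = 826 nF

Step 1 — Angular frequency: ω = 2π·f = 2π·620 = 3896 rad/s.
Step 2 — Component impedances:
  R: Z = R = 2480 Ω
  L: Z = jωL = j·3896·0.0367 = 0 + j143 Ω
  C: Z = 1/(jωC) = -j/(ω·C) = 0 - j310.8 Ω
Step 3 — Series combination: Z_total = R + L + C = 2480 - j167.8 Ω = 2486∠-3.9° Ω.

Z = 2480 - j167.8 Ω = 2486∠-3.9° Ω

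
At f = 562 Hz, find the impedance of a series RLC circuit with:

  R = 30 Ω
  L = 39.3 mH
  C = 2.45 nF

Step 1 — Angular frequency: ω = 2π·f = 2π·562 = 3531 rad/s.
Step 2 — Component impedances:
  R: Z = R = 30 Ω
  L: Z = jωL = j·3531·0.0393 = 0 + j138.8 Ω
  C: Z = 1/(jωC) = -j/(ω·C) = 0 - j1.156e+05 Ω
Step 3 — Series combination: Z_total = R + L + C = 30 - j1.155e+05 Ω = 1.155e+05∠-90.0° Ω.

Z = 30 - j1.155e+05 Ω = 1.155e+05∠-90.0° Ω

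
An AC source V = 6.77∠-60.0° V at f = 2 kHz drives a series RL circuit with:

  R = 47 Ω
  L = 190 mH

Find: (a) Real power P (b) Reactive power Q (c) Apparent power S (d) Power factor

Step 1 — Angular frequency: ω = 2π·f = 2π·2000 = 1.257e+04 rad/s.
Step 2 — Component impedances:
  R: Z = R = 47 Ω
  L: Z = jωL = j·1.257e+04·0.19 = 0 + j2388 Ω
Step 3 — Series combination: Z_total = R + L = 47 + j2388 Ω = 2388∠88.9° Ω.
Step 4 — Source phasor: V = 6.77∠-60.0° V = 3.385 - j5.863 V.
Step 5 — Current: I = V / Z = -0.002427 - j0.001466 A = 0.002835∠-148.9° A.
Step 6 — Complex power: S = V·I* = 0.0003777 + j0.01919 VA.
Step 7 — Real power: P = Re(S) = 0.0003777 W.
Step 8 — Reactive power: Q = Im(S) = 0.01919 VAR.
Step 9 — Apparent power: |S| = 0.01919 VA.
Step 10 — Power factor: PF = P/|S| = 0.01968 (lagging).

(a) P = 0.0003777 W  (b) Q = 0.01919 VAR  (c) S = 0.01919 VA  (d) PF = 0.01968 (lagging)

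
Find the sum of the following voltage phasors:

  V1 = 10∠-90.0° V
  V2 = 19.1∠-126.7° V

Step 1 — Convert each phasor to rectangular form:
  V1 = 10·(cos(-90.0°) + j·sin(-90.0°)) = 0 - j10 V
  V2 = 19.1·(cos(-126.7°) + j·sin(-126.7°)) = -11.41 - j15.31 V
Step 2 — Sum components: V_total = -11.41 - j25.31 V.
Step 3 — Convert to polar: |V_total| = 27.77 V, ∠V_total = -114.3°.

V_total = 27.77∠-114.3° V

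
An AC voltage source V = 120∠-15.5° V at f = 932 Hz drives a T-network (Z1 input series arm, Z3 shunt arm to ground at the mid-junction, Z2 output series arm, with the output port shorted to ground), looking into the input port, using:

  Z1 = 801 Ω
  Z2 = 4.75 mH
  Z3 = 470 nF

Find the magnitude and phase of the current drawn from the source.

Step 1 — Angular frequency: ω = 2π·f = 2π·932 = 5856 rad/s.
Step 2 — Component impedances:
  Z1: Z = R = 801 Ω
  Z2: Z = jωL = j·5856·0.00475 = 0 + j27.82 Ω
  Z3: Z = 1/(jωC) = -j/(ω·C) = 0 - j363.3 Ω
Step 3 — With the output port shorted to ground, the output series arm Z2 runs from the junction to ground; the shunt arm Z3 also runs from the junction to ground. They appear in parallel: Z3 || Z2 = 0 + j30.12 Ω.
Step 4 — Series with input arm Z1: Z_in = Z1 + (Z3 || Z2) = 801 + j30.12 Ω = 801.6∠2.2° Ω.
Step 5 — Source phasor: V = 120∠-15.5° V = 115.6 - j32.07 V.
Step 6 — Ohm's law: I = V / Z_total = (115.6 - j32.07) / (801 + j30.12) = 0.1427 - j0.0454 A.
Step 7 — Convert to polar: |I| = 0.1497 A, ∠I = -17.7°.

I = 0.1497∠-17.7° A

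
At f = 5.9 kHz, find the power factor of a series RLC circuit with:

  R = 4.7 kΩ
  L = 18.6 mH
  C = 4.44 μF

Step 1 — Angular frequency: ω = 2π·f = 2π·5900 = 3.707e+04 rad/s.
Step 2 — Component impedances:
  R: Z = R = 4700 Ω
  L: Z = jωL = j·3.707e+04·0.0186 = 0 + j689.5 Ω
  C: Z = 1/(jωC) = -j/(ω·C) = 0 - j6.076 Ω
Step 3 — Series combination: Z_total = R + L + C = 4700 + j683.4 Ω = 4749∠8.3° Ω.
Step 4 — Power factor: PF = cos(φ) = Re(Z)/|Z| = 4700/4749.4 = 0.9896.
Step 5 — Type: Im(Z) = 683.4 ⇒ lagging (phase φ = 8.3°).

PF = 0.9896 (lagging, φ = 8.3°)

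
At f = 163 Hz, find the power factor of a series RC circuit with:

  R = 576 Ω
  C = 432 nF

Step 1 — Angular frequency: ω = 2π·f = 2π·163 = 1024 rad/s.
Step 2 — Component impedances:
  R: Z = R = 576 Ω
  C: Z = 1/(jωC) = -j/(ω·C) = 0 - j2260 Ω
Step 3 — Series combination: Z_total = R + C = 576 - j2260 Ω = 2332∠-75.7° Ω.
Step 4 — Power factor: PF = cos(φ) = Re(Z)/|Z| = 576/2332 = 0.247.
Step 5 — Type: Im(Z) = -2260 ⇒ leading (phase φ = -75.7°).

PF = 0.247 (leading, φ = -75.7°)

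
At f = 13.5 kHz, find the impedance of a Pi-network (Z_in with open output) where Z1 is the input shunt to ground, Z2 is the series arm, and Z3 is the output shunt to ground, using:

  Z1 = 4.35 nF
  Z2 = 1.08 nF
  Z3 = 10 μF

Step 1 — Angular frequency: ω = 2π·f = 2π·1.35e+04 = 8.482e+04 rad/s.
Step 2 — Component impedances:
  Z1: Z = 1/(jωC) = -j/(ω·C) = 0 - j2710 Ω
  Z2: Z = 1/(jωC) = -j/(ω·C) = 0 - j1.092e+04 Ω
  Z3: Z = 1/(jωC) = -j/(ω·C) = 0 - j1.179 Ω
Step 3 — With open output, the series arm Z2 and the output shunt Z3 appear in series to ground: Z2 + Z3 = 0 - j1.092e+04 Ω.
Step 4 — Parallel with input shunt Z1: Z_in = Z1 || (Z2 + Z3) = 0 - j2171 Ω = 2171∠-90.0° Ω.

Z = 0 - j2171 Ω = 2171∠-90.0° Ω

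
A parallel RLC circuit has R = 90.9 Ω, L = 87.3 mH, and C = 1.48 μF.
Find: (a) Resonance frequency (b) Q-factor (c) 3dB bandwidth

Step 1 — Resonance: ω₀ = 1/√(LC) = 1/√(0.0873·1.48e-06) = 2782 rad/s.
Step 2 — f₀ = ω₀/(2π) = 442.8 Hz.
Step 3 — Parallel Q: Q = R/(ω₀L) = 90.9/(2782·0.0873) = 0.3743.
Step 4 — Bandwidth: Δω = ω₀/Q = 7433 rad/s; BW = Δω/(2π) = 1183 Hz.

(a) f₀ = 442.8 Hz  (b) Q = 0.3743  (c) BW = 1183 Hz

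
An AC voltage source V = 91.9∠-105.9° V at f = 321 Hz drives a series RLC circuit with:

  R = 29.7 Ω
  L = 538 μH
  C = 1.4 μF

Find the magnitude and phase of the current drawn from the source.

Step 1 — Angular frequency: ω = 2π·f = 2π·321 = 2017 rad/s.
Step 2 — Component impedances:
  R: Z = R = 29.7 Ω
  L: Z = jωL = j·2017·0.000538 = 0 + j1.085 Ω
  C: Z = 1/(jωC) = -j/(ω·C) = 0 - j354.1 Ω
Step 3 — Series combination: Z_total = R + L + C = 29.7 - j353.1 Ω = 354.3∠-85.2° Ω.
Step 4 — Source phasor: V = 91.9∠-105.9° V = -25.18 - j88.38 V.
Step 5 — Ohm's law: I = V / Z_total = (-25.18 - j88.38) / (29.7 - j353.1) = 0.2426 - j0.09172 A.
Step 6 — Convert to polar: |I| = 0.2594 A, ∠I = -20.7°.

I = 0.2594∠-20.7° A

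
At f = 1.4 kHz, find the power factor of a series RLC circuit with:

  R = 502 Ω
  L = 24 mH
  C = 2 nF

Step 1 — Angular frequency: ω = 2π·f = 2π·1400 = 8796 rad/s.
Step 2 — Component impedances:
  R: Z = R = 502 Ω
  L: Z = jωL = j·8796·0.024 = 0 + j211.1 Ω
  C: Z = 1/(jωC) = -j/(ω·C) = 0 - j5.684e+04 Ω
Step 3 — Series combination: Z_total = R + L + C = 502 - j5.663e+04 Ω = 5.663e+04∠-89.5° Ω.
Step 4 — Power factor: PF = cos(φ) = Re(Z)/|Z| = 502/56632 = 0.008864.
Step 5 — Type: Im(Z) = -5.663e+04 ⇒ leading (phase φ = -89.5°).

PF = 0.008864 (leading, φ = -89.5°)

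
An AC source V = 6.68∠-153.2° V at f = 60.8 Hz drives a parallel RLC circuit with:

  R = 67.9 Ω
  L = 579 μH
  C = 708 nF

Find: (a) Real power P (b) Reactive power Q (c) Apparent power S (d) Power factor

Step 1 — Angular frequency: ω = 2π·f = 2π·60.8 = 382 rad/s.
Step 2 — Component impedances:
  R: Z = R = 67.9 Ω
  L: Z = jωL = j·382·0.000579 = 0 + j0.2212 Ω
  C: Z = 1/(jωC) = -j/(ω·C) = 0 - j3697 Ω
Step 3 — Parallel combination: 1/Z_total = 1/R + 1/L + 1/C; Z_total = 0.0007206 + j0.2212 Ω = 0.2212∠89.8° Ω.
Step 4 — Source phasor: V = 6.68∠-153.2° V = -5.962 - j3.012 V.
Step 5 — Current: I = V / Z = -13.7 + j26.91 A = 30.2∠117.0° A.
Step 6 — Complex power: S = V·I* = 0.6572 + j201.7 VA.
Step 7 — Real power: P = Re(S) = 0.6572 W.
Step 8 — Reactive power: Q = Im(S) = 201.7 VAR.
Step 9 — Apparent power: |S| = 201.7 VA.
Step 10 — Power factor: PF = P/|S| = 0.003258 (lagging).

(a) P = 0.6572 W  (b) Q = 201.7 VAR  (c) S = 201.7 VA  (d) PF = 0.003258 (lagging)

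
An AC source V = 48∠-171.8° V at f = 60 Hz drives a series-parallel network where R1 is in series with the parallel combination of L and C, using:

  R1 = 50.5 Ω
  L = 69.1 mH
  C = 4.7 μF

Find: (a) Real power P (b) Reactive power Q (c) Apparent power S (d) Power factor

Step 1 — Angular frequency: ω = 2π·f = 2π·60 = 377 rad/s.
Step 2 — Component impedances:
  R1: Z = R = 50.5 Ω
  L: Z = jωL = j·377·0.0691 = 0 + j26.05 Ω
  C: Z = 1/(jωC) = -j/(ω·C) = 0 - j564.4 Ω
Step 3 — Parallel branch: L || C = 1/(1/L + 1/C) = 0 + j27.31 Ω.
Step 4 — Series with R1: Z_total = R1 + (L || C) = 50.5 + j27.31 Ω = 57.41∠28.4° Ω.
Step 5 — Source phasor: V = 48∠-171.8° V = -47.51 - j6.846 V.
Step 6 — Current: I = V / Z = -0.7846 + j0.2888 A = 0.8361∠159.8° A.
Step 7 — Complex power: S = V·I* = 35.3 + j19.09 VA.
Step 8 — Real power: P = Re(S) = 35.3 W.
Step 9 — Reactive power: Q = Im(S) = 19.09 VAR.
Step 10 — Apparent power: |S| = 40.13 VA.
Step 11 — Power factor: PF = P/|S| = 0.8796 (lagging).

(a) P = 35.3 W  (b) Q = 19.09 VAR  (c) S = 40.13 VA  (d) PF = 0.8796 (lagging)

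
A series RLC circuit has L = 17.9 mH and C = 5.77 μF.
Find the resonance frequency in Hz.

Step 1 — Resonance condition Im(Z)=0 gives ω₀ = 1/√(LC).
Step 2 — ω₀ = 1/√(0.0179·5.77e-06) = 3112 rad/s.
Step 3 — f₀ = ω₀/(2π) = 495.2 Hz.

f₀ = 495.2 Hz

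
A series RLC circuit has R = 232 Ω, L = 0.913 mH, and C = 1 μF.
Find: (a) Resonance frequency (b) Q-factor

Step 1 — Resonance condition Im(Z)=0 gives ω₀ = 1/√(LC).
Step 2 — ω₀ = 1/√(0.000913·1e-06) = 3.31e+04 rad/s.
Step 3 — f₀ = ω₀/(2π) = 5267 Hz.
Step 4 — Series Q: Q = ω₀L/R = 3.31e+04·0.000913/232 = 0.1302.

(a) f₀ = 5267 Hz  (b) Q = 0.1302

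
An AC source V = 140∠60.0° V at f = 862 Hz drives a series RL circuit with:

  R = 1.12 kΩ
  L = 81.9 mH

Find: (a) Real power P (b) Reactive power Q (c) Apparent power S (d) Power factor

Step 1 — Angular frequency: ω = 2π·f = 2π·862 = 5416 rad/s.
Step 2 — Component impedances:
  R: Z = R = 1120 Ω
  L: Z = jωL = j·5416·0.0819 = 0 + j443.6 Ω
Step 3 — Series combination: Z_total = R + L = 1120 + j443.6 Ω = 1205∠21.6° Ω.
Step 4 — Source phasor: V = 140∠60.0° V = 70 + j121.2 V.
Step 5 — Current: I = V / Z = 0.09109 + j0.07218 A = 0.1162∠38.4° A.
Step 6 — Complex power: S = V·I* = 15.13 + j5.991 VA.
Step 7 — Real power: P = Re(S) = 15.13 W.
Step 8 — Reactive power: Q = Im(S) = 5.991 VAR.
Step 9 — Apparent power: |S| = 16.27 VA.
Step 10 — Power factor: PF = P/|S| = 0.9297 (lagging).

(a) P = 15.13 W  (b) Q = 5.991 VAR  (c) S = 16.27 VA  (d) PF = 0.9297 (lagging)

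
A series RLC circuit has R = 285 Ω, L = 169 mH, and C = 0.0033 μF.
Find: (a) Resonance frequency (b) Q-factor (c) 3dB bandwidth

Step 1 — Resonance: ω₀ = 1/√(LC) = 1/√(0.169·3.3e-09) = 4.234e+04 rad/s.
Step 2 — f₀ = ω₀/(2π) = 6739 Hz.
Step 3 — Series Q: Q = ω₀L/R = 4.234e+04·0.169/285 = 25.11.
Step 4 — Bandwidth: Δω = ω₀/Q = 1686 rad/s; BW = Δω/(2π) = 268.4 Hz.

(a) f₀ = 6739 Hz  (b) Q = 25.11  (c) BW = 268.4 Hz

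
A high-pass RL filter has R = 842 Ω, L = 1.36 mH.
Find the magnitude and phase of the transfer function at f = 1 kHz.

Step 1 — Angular frequency: ω = 2π·1000 = 6283 rad/s.
Step 2 — Transfer function: H(jω) = jωL/(R + jωL).
Step 3 — Numerator jωL = j·8.545; denominator R + jωL = 842 + j8.545.
Step 4 — H = 0.000103 + j0.01015.
Step 5 — Magnitude: |H| = 0.01015 (-39.9 dB); phase: φ = 89.4°.

|H| = 0.01015 (-39.9 dB), φ = 89.4°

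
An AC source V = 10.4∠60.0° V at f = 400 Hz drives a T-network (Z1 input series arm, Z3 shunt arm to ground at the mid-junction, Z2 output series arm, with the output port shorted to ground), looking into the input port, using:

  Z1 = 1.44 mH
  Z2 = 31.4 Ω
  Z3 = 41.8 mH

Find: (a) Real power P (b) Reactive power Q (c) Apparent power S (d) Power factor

Step 1 — Angular frequency: ω = 2π·f = 2π·400 = 2513 rad/s.
Step 2 — Component impedances:
  Z1: Z = jωL = j·2513·0.00144 = 0 + j3.619 Ω
  Z2: Z = R = 31.4 Ω
  Z3: Z = jωL = j·2513·0.0418 = 0 + j105.1 Ω
Step 3 — With the output port shorted to ground, the output series arm Z2 runs from the junction to ground; the shunt arm Z3 also runs from the junction to ground. They appear in parallel: Z3 || Z2 = 28.82 + j8.616 Ω.
Step 4 — Series with input arm Z1: Z_in = Z1 + (Z3 || Z2) = 28.82 + j12.23 Ω = 31.31∠23.0° Ω.
Step 5 — Source phasor: V = 10.4∠60.0° V = 5.2 + j9.007 V.
Step 6 — Current: I = V / Z = 0.2652 + j0.1999 A = 0.3321∠37.0° A.
Step 7 — Complex power: S = V·I* = 3.18 + j1.35 VA.
Step 8 — Real power: P = Re(S) = 3.18 W.
Step 9 — Reactive power: Q = Im(S) = 1.35 VAR.
Step 10 — Apparent power: |S| = 3.454 VA.
Step 11 — Power factor: PF = P/|S| = 0.9205 (lagging).

(a) P = 3.18 W  (b) Q = 1.35 VAR  (c) S = 3.454 VA  (d) PF = 0.9205 (lagging)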